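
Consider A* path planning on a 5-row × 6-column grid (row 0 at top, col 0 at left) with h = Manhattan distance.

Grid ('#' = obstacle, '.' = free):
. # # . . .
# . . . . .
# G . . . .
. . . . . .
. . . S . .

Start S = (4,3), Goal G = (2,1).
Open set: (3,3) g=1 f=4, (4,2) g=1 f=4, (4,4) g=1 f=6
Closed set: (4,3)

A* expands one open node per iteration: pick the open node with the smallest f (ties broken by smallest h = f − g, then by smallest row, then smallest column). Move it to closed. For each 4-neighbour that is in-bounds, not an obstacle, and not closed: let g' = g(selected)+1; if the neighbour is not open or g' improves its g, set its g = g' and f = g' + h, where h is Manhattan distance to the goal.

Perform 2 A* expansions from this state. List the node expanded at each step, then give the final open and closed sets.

step 1: expand (3,3) (f=4, h=3) → closed; open now [(2,3) g=2 f=4, (3,2) g=2 f=4, (3,4) g=2 f=6, (4,2) g=1 f=4, (4,4) g=1 f=6]
step 2: expand (2,3) (f=4, h=2) → closed; open now [(1,3) g=3 f=6, (2,2) g=3 f=4, (2,4) g=3 f=6, (3,2) g=2 f=4, (3,4) g=2 f=6, (4,2) g=1 f=4, (4,4) g=1 f=6]

order=[(3,3) → (2,3)]; open=[(1,3) g=3 f=6, (2,2) g=3 f=4, (2,4) g=3 f=6, (3,2) g=2 f=4, (3,4) g=2 f=6, (4,2) g=1 f=4, (4,4) g=1 f=6]; closed=[(2,3), (3,3), (4,3)]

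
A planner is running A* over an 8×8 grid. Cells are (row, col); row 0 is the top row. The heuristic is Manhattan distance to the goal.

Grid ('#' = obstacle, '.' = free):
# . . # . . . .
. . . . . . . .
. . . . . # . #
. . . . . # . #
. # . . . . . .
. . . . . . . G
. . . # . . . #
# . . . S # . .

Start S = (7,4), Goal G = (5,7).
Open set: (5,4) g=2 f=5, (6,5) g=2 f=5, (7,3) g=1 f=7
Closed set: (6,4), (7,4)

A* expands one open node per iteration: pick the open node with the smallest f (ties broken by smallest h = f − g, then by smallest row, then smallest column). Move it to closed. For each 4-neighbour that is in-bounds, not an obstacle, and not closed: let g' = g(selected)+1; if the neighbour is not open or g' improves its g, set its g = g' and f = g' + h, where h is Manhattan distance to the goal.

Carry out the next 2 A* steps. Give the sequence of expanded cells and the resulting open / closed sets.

step 1: expand (5,4) (f=5, h=3) → closed; open now [(4,4) g=3 f=7, (5,3) g=3 f=7, (5,5) g=3 f=5, (6,5) g=2 f=5, (7,3) g=1 f=7]
step 2: expand (5,5) (f=5, h=2) → closed; open now [(4,4) g=3 f=7, (4,5) g=4 f=7, (5,3) g=3 f=7, (5,6) g=4 f=5, (6,5) g=2 f=5, (7,3) g=1 f=7]

order=[(5,4) → (5,5)]; open=[(4,4) g=3 f=7, (4,5) g=4 f=7, (5,3) g=3 f=7, (5,6) g=4 f=5, (6,5) g=2 f=5, (7,3) g=1 f=7]; closed=[(5,4), (5,5), (6,4), (7,4)]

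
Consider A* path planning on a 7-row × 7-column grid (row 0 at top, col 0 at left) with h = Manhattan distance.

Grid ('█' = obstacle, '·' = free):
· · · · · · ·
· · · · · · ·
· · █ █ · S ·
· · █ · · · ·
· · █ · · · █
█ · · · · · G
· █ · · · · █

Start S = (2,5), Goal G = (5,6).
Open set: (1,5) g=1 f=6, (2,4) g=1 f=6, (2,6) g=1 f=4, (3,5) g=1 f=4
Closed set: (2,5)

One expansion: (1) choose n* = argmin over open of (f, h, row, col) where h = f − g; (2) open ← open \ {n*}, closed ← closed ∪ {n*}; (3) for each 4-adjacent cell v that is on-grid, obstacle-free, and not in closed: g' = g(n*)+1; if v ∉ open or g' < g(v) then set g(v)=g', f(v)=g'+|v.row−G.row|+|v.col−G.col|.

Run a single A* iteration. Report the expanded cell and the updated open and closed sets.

step 1: expand (2,6) (f=4, h=3) → closed; open now [(1,5) g=1 f=6, (1,6) g=2 f=6, (2,4) g=1 f=6, (3,5) g=1 f=4, (3,6) g=2 f=4]

expanded=(2,6); open=[(1,5) g=1 f=6, (1,6) g=2 f=6, (2,4) g=1 f=6, (3,5) g=1 f=4, (3,6) g=2 f=4]; closed=[(2,5), (2,6)]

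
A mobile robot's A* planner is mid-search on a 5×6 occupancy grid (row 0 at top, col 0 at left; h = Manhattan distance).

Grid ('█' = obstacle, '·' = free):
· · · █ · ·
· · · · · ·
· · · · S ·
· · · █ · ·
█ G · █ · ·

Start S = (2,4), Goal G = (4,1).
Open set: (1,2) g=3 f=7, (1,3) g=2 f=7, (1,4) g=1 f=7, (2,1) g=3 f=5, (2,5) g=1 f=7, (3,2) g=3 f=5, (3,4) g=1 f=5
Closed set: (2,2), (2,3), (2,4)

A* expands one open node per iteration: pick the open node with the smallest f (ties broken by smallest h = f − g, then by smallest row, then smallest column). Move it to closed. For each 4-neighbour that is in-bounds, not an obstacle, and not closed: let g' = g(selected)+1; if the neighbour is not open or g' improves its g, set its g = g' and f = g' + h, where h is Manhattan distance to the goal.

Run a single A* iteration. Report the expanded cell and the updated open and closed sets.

expanded=(2,1); open=[(1,1) g=4 f=7, (1,2) g=3 f=7, (1,3) g=2 f=7, (1,4) g=1 f=7, (2,0) g=4 f=7, (2,5) g=1 f=7, (3,1) g=4 f=5, (3,2) g=3 f=5, (3,4) g=1 f=5]; closed=[(2,1), (2,2), (2,3), (2,4)]

step 1: expand (2,1) (f=5, h=2) → closed; open now [(1,1) g=4 f=7, (1,2) g=3 f=7, (1,3) g=2 f=7, (1,4) g=1 f=7, (2,0) g=4 f=7, (2,5) g=1 f=7, (3,1) g=4 f=5, (3,2) g=3 f=5, (3,4) g=1 f=5]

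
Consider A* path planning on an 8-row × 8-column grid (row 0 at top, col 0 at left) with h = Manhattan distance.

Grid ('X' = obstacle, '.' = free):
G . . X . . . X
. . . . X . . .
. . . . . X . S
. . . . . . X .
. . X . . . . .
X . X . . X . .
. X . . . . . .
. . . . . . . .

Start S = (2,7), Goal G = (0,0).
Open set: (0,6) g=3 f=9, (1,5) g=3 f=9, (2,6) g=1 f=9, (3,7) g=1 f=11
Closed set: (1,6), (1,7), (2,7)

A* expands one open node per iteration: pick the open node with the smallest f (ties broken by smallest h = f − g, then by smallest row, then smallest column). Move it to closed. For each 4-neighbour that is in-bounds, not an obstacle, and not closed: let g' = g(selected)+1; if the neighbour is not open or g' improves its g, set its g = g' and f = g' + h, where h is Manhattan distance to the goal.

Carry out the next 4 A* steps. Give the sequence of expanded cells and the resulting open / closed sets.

step 1: expand (0,6) (f=9, h=6) → closed; open now [(0,5) g=4 f=9, (1,5) g=3 f=9, (2,6) g=1 f=9, (3,7) g=1 f=11]
step 2: expand (0,5) (f=9, h=5) → closed; open now [(0,4) g=5 f=9, (1,5) g=3 f=9, (2,6) g=1 f=9, (3,7) g=1 f=11]
step 3: expand (0,4) (f=9, h=4) → closed; open now [(1,5) g=3 f=9, (2,6) g=1 f=9, (3,7) g=1 f=11]
step 4: expand (1,5) (f=9, h=6) → closed; open now [(2,6) g=1 f=9, (3,7) g=1 f=11]

order=[(0,6) → (0,5) → (0,4) → (1,5)]; open=[(2,6) g=1 f=9, (3,7) g=1 f=11]; closed=[(0,4), (0,5), (0,6), (1,5), (1,6), (1,7), (2,7)]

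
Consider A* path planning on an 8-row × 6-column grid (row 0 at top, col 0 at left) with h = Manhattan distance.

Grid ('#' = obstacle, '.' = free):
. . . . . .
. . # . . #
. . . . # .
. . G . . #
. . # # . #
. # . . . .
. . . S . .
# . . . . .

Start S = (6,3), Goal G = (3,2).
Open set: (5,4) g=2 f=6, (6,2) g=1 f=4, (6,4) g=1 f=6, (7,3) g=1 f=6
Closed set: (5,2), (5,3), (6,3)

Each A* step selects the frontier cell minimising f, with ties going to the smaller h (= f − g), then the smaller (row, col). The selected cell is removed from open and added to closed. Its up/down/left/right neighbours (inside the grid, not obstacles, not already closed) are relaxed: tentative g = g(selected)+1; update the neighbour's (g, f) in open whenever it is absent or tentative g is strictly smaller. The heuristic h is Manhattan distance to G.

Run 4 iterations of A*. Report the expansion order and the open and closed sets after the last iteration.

step 1: expand (6,2) (f=4, h=3) → closed; open now [(5,4) g=2 f=6, (6,1) g=2 f=6, (6,4) g=1 f=6, (7,2) g=2 f=6, (7,3) g=1 f=6]
step 2: expand (5,4) (f=6, h=4) → closed; open now [(4,4) g=3 f=6, (5,5) g=3 f=8, (6,1) g=2 f=6, (6,4) g=1 f=6, (7,2) g=2 f=6, (7,3) g=1 f=6]
step 3: expand (4,4) (f=6, h=3) → closed; open now [(3,4) g=4 f=6, (5,5) g=3 f=8, (6,1) g=2 f=6, (6,4) g=1 f=6, (7,2) g=2 f=6, (7,3) g=1 f=6]
step 4: expand (3,4) (f=6, h=2) → closed; open now [(3,3) g=5 f=6, (5,5) g=3 f=8, (6,1) g=2 f=6, (6,4) g=1 f=6, (7,2) g=2 f=6, (7,3) g=1 f=6]

order=[(6,2) → (5,4) → (4,4) → (3,4)]; open=[(3,3) g=5 f=6, (5,5) g=3 f=8, (6,1) g=2 f=6, (6,4) g=1 f=6, (7,2) g=2 f=6, (7,3) g=1 f=6]; closed=[(3,4), (4,4), (5,2), (5,3), (5,4), (6,2), (6,3)]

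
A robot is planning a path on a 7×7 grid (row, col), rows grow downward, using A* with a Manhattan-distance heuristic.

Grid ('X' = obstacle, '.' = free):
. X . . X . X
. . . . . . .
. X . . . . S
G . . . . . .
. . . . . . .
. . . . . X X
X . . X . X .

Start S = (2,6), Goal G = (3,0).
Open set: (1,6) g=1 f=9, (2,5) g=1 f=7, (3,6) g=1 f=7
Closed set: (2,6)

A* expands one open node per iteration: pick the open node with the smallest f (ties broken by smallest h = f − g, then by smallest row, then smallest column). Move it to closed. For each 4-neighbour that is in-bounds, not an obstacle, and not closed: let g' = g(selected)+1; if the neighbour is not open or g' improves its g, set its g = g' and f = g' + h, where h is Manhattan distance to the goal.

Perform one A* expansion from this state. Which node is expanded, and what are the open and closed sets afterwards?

expanded=(2,5); open=[(1,5) g=2 f=9, (1,6) g=1 f=9, (2,4) g=2 f=7, (3,5) g=2 f=7, (3,6) g=1 f=7]; closed=[(2,5), (2,6)]

step 1: expand (2,5) (f=7, h=6) → closed; open now [(1,5) g=2 f=9, (1,6) g=1 f=9, (2,4) g=2 f=7, (3,5) g=2 f=7, (3,6) g=1 f=7]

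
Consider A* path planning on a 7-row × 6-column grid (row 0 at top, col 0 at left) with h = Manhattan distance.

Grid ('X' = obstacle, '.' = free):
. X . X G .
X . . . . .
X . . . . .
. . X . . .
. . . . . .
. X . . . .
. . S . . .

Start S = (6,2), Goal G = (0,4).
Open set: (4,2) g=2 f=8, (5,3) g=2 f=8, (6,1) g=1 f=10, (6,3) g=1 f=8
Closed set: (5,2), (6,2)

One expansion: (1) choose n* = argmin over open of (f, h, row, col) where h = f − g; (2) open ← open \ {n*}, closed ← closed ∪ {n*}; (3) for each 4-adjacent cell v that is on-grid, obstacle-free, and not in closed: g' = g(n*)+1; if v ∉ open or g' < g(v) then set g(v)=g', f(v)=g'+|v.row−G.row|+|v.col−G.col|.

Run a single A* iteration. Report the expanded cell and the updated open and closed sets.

expanded=(4,2); open=[(4,1) g=3 f=10, (4,3) g=3 f=8, (5,3) g=2 f=8, (6,1) g=1 f=10, (6,3) g=1 f=8]; closed=[(4,2), (5,2), (6,2)]

step 1: expand (4,2) (f=8, h=6) → closed; open now [(4,1) g=3 f=10, (4,3) g=3 f=8, (5,3) g=2 f=8, (6,1) g=1 f=10, (6,3) g=1 f=8]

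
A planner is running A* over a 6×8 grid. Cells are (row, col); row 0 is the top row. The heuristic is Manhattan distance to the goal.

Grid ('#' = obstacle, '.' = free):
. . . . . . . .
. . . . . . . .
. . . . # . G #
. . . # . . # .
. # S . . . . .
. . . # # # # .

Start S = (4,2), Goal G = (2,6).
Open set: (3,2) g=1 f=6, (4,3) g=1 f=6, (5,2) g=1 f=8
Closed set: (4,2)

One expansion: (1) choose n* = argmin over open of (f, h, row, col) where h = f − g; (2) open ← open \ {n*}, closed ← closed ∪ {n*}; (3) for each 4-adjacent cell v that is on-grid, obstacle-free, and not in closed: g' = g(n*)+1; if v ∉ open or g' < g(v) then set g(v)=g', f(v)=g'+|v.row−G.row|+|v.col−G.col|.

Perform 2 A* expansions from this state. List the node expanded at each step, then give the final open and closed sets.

order=[(3,2) → (2,2)]; open=[(1,2) g=3 f=8, (2,1) g=3 f=8, (2,3) g=3 f=6, (3,1) g=2 f=8, (4,3) g=1 f=6, (5,2) g=1 f=8]; closed=[(2,2), (3,2), (4,2)]

step 1: expand (3,2) (f=6, h=5) → closed; open now [(2,2) g=2 f=6, (3,1) g=2 f=8, (4,3) g=1 f=6, (5,2) g=1 f=8]
step 2: expand (2,2) (f=6, h=4) → closed; open now [(1,2) g=3 f=8, (2,1) g=3 f=8, (2,3) g=3 f=6, (3,1) g=2 f=8, (4,3) g=1 f=6, (5,2) g=1 f=8]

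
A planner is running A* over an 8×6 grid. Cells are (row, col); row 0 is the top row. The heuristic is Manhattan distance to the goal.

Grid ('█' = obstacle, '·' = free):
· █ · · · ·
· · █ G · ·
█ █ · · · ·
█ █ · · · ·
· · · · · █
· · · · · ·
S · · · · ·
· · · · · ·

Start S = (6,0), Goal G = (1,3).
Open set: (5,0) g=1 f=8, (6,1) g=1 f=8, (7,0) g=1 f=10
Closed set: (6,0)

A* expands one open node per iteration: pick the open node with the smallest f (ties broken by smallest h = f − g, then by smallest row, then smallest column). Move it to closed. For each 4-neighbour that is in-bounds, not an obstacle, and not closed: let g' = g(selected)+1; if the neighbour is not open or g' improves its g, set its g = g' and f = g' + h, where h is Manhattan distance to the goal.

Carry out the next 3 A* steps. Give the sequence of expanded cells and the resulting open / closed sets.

order=[(5,0) → (4,0) → (4,1)]; open=[(4,2) g=4 f=8, (5,1) g=2 f=8, (6,1) g=1 f=8, (7,0) g=1 f=10]; closed=[(4,0), (4,1), (5,0), (6,0)]

step 1: expand (5,0) (f=8, h=7) → closed; open now [(4,0) g=2 f=8, (5,1) g=2 f=8, (6,1) g=1 f=8, (7,0) g=1 f=10]
step 2: expand (4,0) (f=8, h=6) → closed; open now [(4,1) g=3 f=8, (5,1) g=2 f=8, (6,1) g=1 f=8, (7,0) g=1 f=10]
step 3: expand (4,1) (f=8, h=5) → closed; open now [(4,2) g=4 f=8, (5,1) g=2 f=8, (6,1) g=1 f=8, (7,0) g=1 f=10]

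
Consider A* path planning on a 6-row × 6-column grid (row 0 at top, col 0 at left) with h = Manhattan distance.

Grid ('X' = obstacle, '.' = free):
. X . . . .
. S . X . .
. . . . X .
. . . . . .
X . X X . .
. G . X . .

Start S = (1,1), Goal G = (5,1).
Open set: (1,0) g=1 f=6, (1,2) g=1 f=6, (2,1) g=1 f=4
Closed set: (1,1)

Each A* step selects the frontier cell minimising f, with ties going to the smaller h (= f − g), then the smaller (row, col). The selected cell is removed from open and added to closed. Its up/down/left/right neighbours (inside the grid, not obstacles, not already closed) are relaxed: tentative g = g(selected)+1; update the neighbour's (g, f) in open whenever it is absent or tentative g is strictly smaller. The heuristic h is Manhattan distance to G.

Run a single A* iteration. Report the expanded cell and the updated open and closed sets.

expanded=(2,1); open=[(1,0) g=1 f=6, (1,2) g=1 f=6, (2,0) g=2 f=6, (2,2) g=2 f=6, (3,1) g=2 f=4]; closed=[(1,1), (2,1)]

step 1: expand (2,1) (f=4, h=3) → closed; open now [(1,0) g=1 f=6, (1,2) g=1 f=6, (2,0) g=2 f=6, (2,2) g=2 f=6, (3,1) g=2 f=4]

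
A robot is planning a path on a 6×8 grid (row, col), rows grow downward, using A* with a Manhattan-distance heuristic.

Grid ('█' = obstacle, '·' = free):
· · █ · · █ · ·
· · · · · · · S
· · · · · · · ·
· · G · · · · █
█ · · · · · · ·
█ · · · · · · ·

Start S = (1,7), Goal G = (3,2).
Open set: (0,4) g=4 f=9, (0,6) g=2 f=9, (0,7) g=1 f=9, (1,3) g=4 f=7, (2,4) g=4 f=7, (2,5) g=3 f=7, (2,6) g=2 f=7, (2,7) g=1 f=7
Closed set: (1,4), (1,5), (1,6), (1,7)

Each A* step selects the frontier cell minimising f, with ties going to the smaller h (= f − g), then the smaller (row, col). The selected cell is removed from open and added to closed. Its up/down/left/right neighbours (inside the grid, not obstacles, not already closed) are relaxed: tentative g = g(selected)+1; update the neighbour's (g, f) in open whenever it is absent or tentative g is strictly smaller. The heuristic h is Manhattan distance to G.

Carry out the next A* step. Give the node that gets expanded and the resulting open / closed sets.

step 1: expand (1,3) (f=7, h=3) → closed; open now [(0,3) g=5 f=9, (0,4) g=4 f=9, (0,6) g=2 f=9, (0,7) g=1 f=9, (1,2) g=5 f=7, (2,3) g=5 f=7, (2,4) g=4 f=7, (2,5) g=3 f=7, (2,6) g=2 f=7, (2,7) g=1 f=7]

expanded=(1,3); open=[(0,3) g=5 f=9, (0,4) g=4 f=9, (0,6) g=2 f=9, (0,7) g=1 f=9, (1,2) g=5 f=7, (2,3) g=5 f=7, (2,4) g=4 f=7, (2,5) g=3 f=7, (2,6) g=2 f=7, (2,7) g=1 f=7]; closed=[(1,3), (1,4), (1,5), (1,6), (1,7)]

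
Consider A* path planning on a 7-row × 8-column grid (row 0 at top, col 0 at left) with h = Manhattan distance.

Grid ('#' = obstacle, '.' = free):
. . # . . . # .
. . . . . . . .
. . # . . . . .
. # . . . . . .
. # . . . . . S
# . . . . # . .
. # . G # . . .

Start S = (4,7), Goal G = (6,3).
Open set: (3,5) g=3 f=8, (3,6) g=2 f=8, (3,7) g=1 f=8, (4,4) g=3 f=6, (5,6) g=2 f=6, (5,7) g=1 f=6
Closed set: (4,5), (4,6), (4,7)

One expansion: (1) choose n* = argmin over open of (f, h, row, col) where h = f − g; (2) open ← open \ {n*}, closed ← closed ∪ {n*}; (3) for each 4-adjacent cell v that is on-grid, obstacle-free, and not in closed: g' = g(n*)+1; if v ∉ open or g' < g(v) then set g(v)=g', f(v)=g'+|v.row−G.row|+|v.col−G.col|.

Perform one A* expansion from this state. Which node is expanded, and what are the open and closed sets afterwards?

expanded=(4,4); open=[(3,4) g=4 f=8, (3,5) g=3 f=8, (3,6) g=2 f=8, (3,7) g=1 f=8, (4,3) g=4 f=6, (5,4) g=4 f=6, (5,6) g=2 f=6, (5,7) g=1 f=6]; closed=[(4,4), (4,5), (4,6), (4,7)]

step 1: expand (4,4) (f=6, h=3) → closed; open now [(3,4) g=4 f=8, (3,5) g=3 f=8, (3,6) g=2 f=8, (3,7) g=1 f=8, (4,3) g=4 f=6, (5,4) g=4 f=6, (5,6) g=2 f=6, (5,7) g=1 f=6]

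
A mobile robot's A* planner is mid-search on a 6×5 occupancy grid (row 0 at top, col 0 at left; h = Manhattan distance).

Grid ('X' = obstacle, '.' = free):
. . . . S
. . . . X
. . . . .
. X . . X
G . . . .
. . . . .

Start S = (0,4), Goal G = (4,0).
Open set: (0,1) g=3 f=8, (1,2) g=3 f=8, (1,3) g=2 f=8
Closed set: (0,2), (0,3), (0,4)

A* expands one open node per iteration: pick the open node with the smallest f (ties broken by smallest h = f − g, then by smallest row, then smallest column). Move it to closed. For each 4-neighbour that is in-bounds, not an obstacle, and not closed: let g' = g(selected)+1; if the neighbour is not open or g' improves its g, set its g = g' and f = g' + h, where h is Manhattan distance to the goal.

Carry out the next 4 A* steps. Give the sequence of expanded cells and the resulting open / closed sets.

step 1: expand (0,1) (f=8, h=5) → closed; open now [(0,0) g=4 f=8, (1,1) g=4 f=8, (1,2) g=3 f=8, (1,3) g=2 f=8]
step 2: expand (0,0) (f=8, h=4) → closed; open now [(1,0) g=5 f=8, (1,1) g=4 f=8, (1,2) g=3 f=8, (1,3) g=2 f=8]
step 3: expand (1,0) (f=8, h=3) → closed; open now [(1,1) g=4 f=8, (1,2) g=3 f=8, (1,3) g=2 f=8, (2,0) g=6 f=8]
step 4: expand (2,0) (f=8, h=2) → closed; open now [(1,1) g=4 f=8, (1,2) g=3 f=8, (1,3) g=2 f=8, (2,1) g=7 f=10, (3,0) g=7 f=8]

order=[(0,1) → (0,0) → (1,0) → (2,0)]; open=[(1,1) g=4 f=8, (1,2) g=3 f=8, (1,3) g=2 f=8, (2,1) g=7 f=10, (3,0) g=7 f=8]; closed=[(0,0), (0,1), (0,2), (0,3), (0,4), (1,0), (2,0)]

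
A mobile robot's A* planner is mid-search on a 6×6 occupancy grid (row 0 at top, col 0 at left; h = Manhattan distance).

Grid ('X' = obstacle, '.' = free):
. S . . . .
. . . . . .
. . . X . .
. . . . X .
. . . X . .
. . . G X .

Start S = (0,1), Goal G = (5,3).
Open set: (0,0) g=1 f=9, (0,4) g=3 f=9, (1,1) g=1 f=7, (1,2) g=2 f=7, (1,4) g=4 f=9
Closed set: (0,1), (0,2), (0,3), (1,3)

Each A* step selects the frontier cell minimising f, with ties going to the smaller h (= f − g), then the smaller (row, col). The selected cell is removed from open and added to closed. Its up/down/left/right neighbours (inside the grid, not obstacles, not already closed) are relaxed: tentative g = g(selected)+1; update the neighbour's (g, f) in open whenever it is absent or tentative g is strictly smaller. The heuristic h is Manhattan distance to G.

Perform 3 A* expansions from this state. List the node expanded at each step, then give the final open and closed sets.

step 1: expand (1,2) (f=7, h=5) → closed; open now [(0,0) g=1 f=9, (0,4) g=3 f=9, (1,1) g=1 f=7, (1,4) g=4 f=9, (2,2) g=3 f=7]
step 2: expand (2,2) (f=7, h=4) → closed; open now [(0,0) g=1 f=9, (0,4) g=3 f=9, (1,1) g=1 f=7, (1,4) g=4 f=9, (2,1) g=4 f=9, (3,2) g=4 f=7]
step 3: expand (3,2) (f=7, h=3) → closed; open now [(0,0) g=1 f=9, (0,4) g=3 f=9, (1,1) g=1 f=7, (1,4) g=4 f=9, (2,1) g=4 f=9, (3,1) g=5 f=9, (3,3) g=5 f=7, (4,2) g=5 f=7]

order=[(1,2) → (2,2) → (3,2)]; open=[(0,0) g=1 f=9, (0,4) g=3 f=9, (1,1) g=1 f=7, (1,4) g=4 f=9, (2,1) g=4 f=9, (3,1) g=5 f=9, (3,3) g=5 f=7, (4,2) g=5 f=7]; closed=[(0,1), (0,2), (0,3), (1,2), (1,3), (2,2), (3,2)]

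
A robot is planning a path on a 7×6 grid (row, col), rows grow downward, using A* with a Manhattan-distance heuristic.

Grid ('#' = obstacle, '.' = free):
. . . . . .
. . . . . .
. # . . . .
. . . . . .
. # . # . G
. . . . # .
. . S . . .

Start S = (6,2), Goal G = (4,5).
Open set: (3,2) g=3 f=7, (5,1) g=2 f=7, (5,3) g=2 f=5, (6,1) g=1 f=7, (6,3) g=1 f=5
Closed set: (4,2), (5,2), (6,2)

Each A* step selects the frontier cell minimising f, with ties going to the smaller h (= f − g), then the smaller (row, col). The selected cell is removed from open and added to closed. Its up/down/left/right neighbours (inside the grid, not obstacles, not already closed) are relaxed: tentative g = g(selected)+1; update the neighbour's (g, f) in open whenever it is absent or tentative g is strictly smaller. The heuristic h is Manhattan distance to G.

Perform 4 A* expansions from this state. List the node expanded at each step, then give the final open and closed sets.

order=[(5,3) → (6,3) → (6,4) → (6,5)]; open=[(3,2) g=3 f=7, (5,1) g=2 f=7, (5,5) g=4 f=5, (6,1) g=1 f=7]; closed=[(4,2), (5,2), (5,3), (6,2), (6,3), (6,4), (6,5)]

step 1: expand (5,3) (f=5, h=3) → closed; open now [(3,2) g=3 f=7, (5,1) g=2 f=7, (6,1) g=1 f=7, (6,3) g=1 f=5]
step 2: expand (6,3) (f=5, h=4) → closed; open now [(3,2) g=3 f=7, (5,1) g=2 f=7, (6,1) g=1 f=7, (6,4) g=2 f=5]
step 3: expand (6,4) (f=5, h=3) → closed; open now [(3,2) g=3 f=7, (5,1) g=2 f=7, (6,1) g=1 f=7, (6,5) g=3 f=5]
step 4: expand (6,5) (f=5, h=2) → closed; open now [(3,2) g=3 f=7, (5,1) g=2 f=7, (5,5) g=4 f=5, (6,1) g=1 f=7]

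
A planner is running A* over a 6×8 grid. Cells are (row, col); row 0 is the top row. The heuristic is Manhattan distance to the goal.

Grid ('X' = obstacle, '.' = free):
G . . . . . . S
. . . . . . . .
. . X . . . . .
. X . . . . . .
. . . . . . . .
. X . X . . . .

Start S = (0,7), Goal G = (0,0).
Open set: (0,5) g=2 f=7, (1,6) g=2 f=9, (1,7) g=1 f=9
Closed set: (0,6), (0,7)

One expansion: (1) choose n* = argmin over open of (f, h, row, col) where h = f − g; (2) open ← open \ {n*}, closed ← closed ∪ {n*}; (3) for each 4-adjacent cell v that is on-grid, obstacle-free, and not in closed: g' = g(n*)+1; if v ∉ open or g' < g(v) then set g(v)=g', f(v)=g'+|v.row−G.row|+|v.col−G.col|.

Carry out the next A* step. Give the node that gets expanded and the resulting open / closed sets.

expanded=(0,5); open=[(0,4) g=3 f=7, (1,5) g=3 f=9, (1,6) g=2 f=9, (1,7) g=1 f=9]; closed=[(0,5), (0,6), (0,7)]

step 1: expand (0,5) (f=7, h=5) → closed; open now [(0,4) g=3 f=7, (1,5) g=3 f=9, (1,6) g=2 f=9, (1,7) g=1 f=9]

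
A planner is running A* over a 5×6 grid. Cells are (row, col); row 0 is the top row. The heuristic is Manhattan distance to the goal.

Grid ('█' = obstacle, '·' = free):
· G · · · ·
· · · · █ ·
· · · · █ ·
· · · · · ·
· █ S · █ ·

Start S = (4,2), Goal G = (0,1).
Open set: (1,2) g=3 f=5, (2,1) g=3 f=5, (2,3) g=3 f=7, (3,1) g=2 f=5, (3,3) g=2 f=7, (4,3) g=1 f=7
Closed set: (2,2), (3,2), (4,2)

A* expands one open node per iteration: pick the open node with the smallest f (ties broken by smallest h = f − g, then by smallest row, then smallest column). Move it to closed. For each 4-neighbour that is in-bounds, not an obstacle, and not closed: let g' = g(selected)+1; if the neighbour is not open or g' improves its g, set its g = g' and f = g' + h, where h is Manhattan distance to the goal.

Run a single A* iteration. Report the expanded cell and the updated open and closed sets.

expanded=(1,2); open=[(0,2) g=4 f=5, (1,1) g=4 f=5, (1,3) g=4 f=7, (2,1) g=3 f=5, (2,3) g=3 f=7, (3,1) g=2 f=5, (3,3) g=2 f=7, (4,3) g=1 f=7]; closed=[(1,2), (2,2), (3,2), (4,2)]

step 1: expand (1,2) (f=5, h=2) → closed; open now [(0,2) g=4 f=5, (1,1) g=4 f=5, (1,3) g=4 f=7, (2,1) g=3 f=5, (2,3) g=3 f=7, (3,1) g=2 f=5, (3,3) g=2 f=7, (4,3) g=1 f=7]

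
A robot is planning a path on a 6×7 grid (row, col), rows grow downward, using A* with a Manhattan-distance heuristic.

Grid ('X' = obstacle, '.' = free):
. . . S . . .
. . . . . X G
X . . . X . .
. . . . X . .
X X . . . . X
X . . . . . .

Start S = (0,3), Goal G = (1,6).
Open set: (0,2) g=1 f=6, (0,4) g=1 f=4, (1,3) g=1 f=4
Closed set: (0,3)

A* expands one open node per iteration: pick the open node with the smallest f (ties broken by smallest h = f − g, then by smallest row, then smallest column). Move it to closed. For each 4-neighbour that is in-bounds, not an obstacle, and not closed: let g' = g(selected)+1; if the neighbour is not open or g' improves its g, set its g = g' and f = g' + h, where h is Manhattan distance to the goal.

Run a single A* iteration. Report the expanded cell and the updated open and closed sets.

expanded=(0,4); open=[(0,2) g=1 f=6, (0,5) g=2 f=4, (1,3) g=1 f=4, (1,4) g=2 f=4]; closed=[(0,3), (0,4)]

step 1: expand (0,4) (f=4, h=3) → closed; open now [(0,2) g=1 f=6, (0,5) g=2 f=4, (1,3) g=1 f=4, (1,4) g=2 f=4]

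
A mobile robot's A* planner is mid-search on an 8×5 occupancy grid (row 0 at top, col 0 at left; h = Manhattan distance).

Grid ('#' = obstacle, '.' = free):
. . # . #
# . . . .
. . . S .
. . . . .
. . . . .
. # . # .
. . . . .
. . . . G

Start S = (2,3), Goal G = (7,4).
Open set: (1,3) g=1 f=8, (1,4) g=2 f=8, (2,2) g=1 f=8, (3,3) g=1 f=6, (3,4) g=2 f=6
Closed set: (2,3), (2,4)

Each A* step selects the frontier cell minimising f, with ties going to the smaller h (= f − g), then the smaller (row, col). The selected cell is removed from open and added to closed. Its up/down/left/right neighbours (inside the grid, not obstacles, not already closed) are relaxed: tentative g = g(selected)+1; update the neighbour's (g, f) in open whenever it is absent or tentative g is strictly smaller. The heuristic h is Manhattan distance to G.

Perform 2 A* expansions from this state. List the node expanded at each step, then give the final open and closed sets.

step 1: expand (3,4) (f=6, h=4) → closed; open now [(1,3) g=1 f=8, (1,4) g=2 f=8, (2,2) g=1 f=8, (3,3) g=1 f=6, (4,4) g=3 f=6]
step 2: expand (4,4) (f=6, h=3) → closed; open now [(1,3) g=1 f=8, (1,4) g=2 f=8, (2,2) g=1 f=8, (3,3) g=1 f=6, (4,3) g=4 f=8, (5,4) g=4 f=6]

order=[(3,4) → (4,4)]; open=[(1,3) g=1 f=8, (1,4) g=2 f=8, (2,2) g=1 f=8, (3,3) g=1 f=6, (4,3) g=4 f=8, (5,4) g=4 f=6]; closed=[(2,3), (2,4), (3,4), (4,4)]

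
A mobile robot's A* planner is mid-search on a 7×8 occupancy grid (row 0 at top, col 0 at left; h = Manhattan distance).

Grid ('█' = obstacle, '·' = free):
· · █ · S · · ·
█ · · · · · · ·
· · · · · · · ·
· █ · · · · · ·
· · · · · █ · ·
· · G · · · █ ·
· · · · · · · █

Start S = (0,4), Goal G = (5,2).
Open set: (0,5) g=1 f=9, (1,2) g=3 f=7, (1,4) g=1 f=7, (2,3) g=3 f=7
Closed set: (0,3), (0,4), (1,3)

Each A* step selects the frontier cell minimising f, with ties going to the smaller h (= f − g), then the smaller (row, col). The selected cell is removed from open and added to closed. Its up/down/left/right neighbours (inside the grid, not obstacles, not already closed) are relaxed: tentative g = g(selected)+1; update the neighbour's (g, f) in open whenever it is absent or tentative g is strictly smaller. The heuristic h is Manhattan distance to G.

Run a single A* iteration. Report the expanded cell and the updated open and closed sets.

expanded=(1,2); open=[(0,5) g=1 f=9, (1,1) g=4 f=9, (1,4) g=1 f=7, (2,2) g=4 f=7, (2,3) g=3 f=7]; closed=[(0,3), (0,4), (1,2), (1,3)]

step 1: expand (1,2) (f=7, h=4) → closed; open now [(0,5) g=1 f=9, (1,1) g=4 f=9, (1,4) g=1 f=7, (2,2) g=4 f=7, (2,3) g=3 f=7]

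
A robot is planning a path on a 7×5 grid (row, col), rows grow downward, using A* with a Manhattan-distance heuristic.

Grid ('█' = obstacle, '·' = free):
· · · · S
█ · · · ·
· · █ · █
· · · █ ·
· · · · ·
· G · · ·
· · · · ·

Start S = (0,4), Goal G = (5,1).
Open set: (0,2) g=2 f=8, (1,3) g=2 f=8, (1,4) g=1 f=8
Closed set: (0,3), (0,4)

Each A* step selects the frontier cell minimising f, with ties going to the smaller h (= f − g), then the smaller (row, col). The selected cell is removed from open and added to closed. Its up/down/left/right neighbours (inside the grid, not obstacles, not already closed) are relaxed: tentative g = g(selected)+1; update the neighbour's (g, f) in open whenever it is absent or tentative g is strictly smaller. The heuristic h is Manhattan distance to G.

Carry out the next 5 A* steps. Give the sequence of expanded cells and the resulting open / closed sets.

order=[(0,2) → (0,1) → (1,1) → (2,1) → (3,1)]; open=[(0,0) g=4 f=10, (1,2) g=3 f=8, (1,3) g=2 f=8, (1,4) g=1 f=8, (2,0) g=6 f=10, (3,0) g=7 f=10, (3,2) g=7 f=10, (4,1) g=7 f=8]; closed=[(0,1), (0,2), (0,3), (0,4), (1,1), (2,1), (3,1)]

step 1: expand (0,2) (f=8, h=6) → closed; open now [(0,1) g=3 f=8, (1,2) g=3 f=8, (1,3) g=2 f=8, (1,4) g=1 f=8]
step 2: expand (0,1) (f=8, h=5) → closed; open now [(0,0) g=4 f=10, (1,1) g=4 f=8, (1,2) g=3 f=8, (1,3) g=2 f=8, (1,4) g=1 f=8]
step 3: expand (1,1) (f=8, h=4) → closed; open now [(0,0) g=4 f=10, (1,2) g=3 f=8, (1,3) g=2 f=8, (1,4) g=1 f=8, (2,1) g=5 f=8]
step 4: expand (2,1) (f=8, h=3) → closed; open now [(0,0) g=4 f=10, (1,2) g=3 f=8, (1,3) g=2 f=8, (1,4) g=1 f=8, (2,0) g=6 f=10, (3,1) g=6 f=8]
step 5: expand (3,1) (f=8, h=2) → closed; open now [(0,0) g=4 f=10, (1,2) g=3 f=8, (1,3) g=2 f=8, (1,4) g=1 f=8, (2,0) g=6 f=10, (3,0) g=7 f=10, (3,2) g=7 f=10, (4,1) g=7 f=8]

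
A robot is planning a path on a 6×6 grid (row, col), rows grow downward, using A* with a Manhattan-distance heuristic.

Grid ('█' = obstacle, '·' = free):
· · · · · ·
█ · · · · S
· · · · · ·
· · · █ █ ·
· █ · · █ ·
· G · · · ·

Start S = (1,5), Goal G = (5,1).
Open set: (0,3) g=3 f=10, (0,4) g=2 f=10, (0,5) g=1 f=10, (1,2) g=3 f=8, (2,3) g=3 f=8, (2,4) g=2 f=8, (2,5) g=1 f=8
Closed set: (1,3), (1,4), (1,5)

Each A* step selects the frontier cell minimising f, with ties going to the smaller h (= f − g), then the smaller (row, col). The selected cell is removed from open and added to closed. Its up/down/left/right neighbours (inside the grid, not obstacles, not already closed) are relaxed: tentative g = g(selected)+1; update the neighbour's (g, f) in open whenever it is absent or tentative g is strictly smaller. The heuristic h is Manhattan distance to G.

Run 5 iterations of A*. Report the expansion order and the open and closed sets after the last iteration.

step 1: expand (1,2) (f=8, h=5) → closed; open now [(0,2) g=4 f=10, (0,3) g=3 f=10, (0,4) g=2 f=10, (0,5) g=1 f=10, (1,1) g=4 f=8, (2,2) g=4 f=8, (2,3) g=3 f=8, (2,4) g=2 f=8, (2,5) g=1 f=8]
step 2: expand (1,1) (f=8, h=4) → closed; open now [(0,1) g=5 f=10, (0,2) g=4 f=10, (0,3) g=3 f=10, (0,4) g=2 f=10, (0,5) g=1 f=10, (2,1) g=5 f=8, (2,2) g=4 f=8, (2,3) g=3 f=8, (2,4) g=2 f=8, (2,5) g=1 f=8]
step 3: expand (2,1) (f=8, h=3) → closed; open now [(0,1) g=5 f=10, (0,2) g=4 f=10, (0,3) g=3 f=10, (0,4) g=2 f=10, (0,5) g=1 f=10, (2,0) g=6 f=10, (2,2) g=4 f=8, (2,3) g=3 f=8, (2,4) g=2 f=8, (2,5) g=1 f=8, (3,1) g=6 f=8]
step 4: expand (3,1) (f=8, h=2) → closed; open now [(0,1) g=5 f=10, (0,2) g=4 f=10, (0,3) g=3 f=10, (0,4) g=2 f=10, (0,5) g=1 f=10, (2,0) g=6 f=10, (2,2) g=4 f=8, (2,3) g=3 f=8, (2,4) g=2 f=8, (2,5) g=1 f=8, (3,0) g=7 f=10, (3,2) g=7 f=10]
step 5: expand (2,2) (f=8, h=4) → closed; open now [(0,1) g=5 f=10, (0,2) g=4 f=10, (0,3) g=3 f=10, (0,4) g=2 f=10, (0,5) g=1 f=10, (2,0) g=6 f=10, (2,3) g=3 f=8, (2,4) g=2 f=8, (2,5) g=1 f=8, (3,0) g=7 f=10, (3,2) g=5 f=8]

order=[(1,2) → (1,1) → (2,1) → (3,1) → (2,2)]; open=[(0,1) g=5 f=10, (0,2) g=4 f=10, (0,3) g=3 f=10, (0,4) g=2 f=10, (0,5) g=1 f=10, (2,0) g=6 f=10, (2,3) g=3 f=8, (2,4) g=2 f=8, (2,5) g=1 f=8, (3,0) g=7 f=10, (3,2) g=5 f=8]; closed=[(1,1), (1,2), (1,3), (1,4), (1,5), (2,1), (2,2), (3,1)]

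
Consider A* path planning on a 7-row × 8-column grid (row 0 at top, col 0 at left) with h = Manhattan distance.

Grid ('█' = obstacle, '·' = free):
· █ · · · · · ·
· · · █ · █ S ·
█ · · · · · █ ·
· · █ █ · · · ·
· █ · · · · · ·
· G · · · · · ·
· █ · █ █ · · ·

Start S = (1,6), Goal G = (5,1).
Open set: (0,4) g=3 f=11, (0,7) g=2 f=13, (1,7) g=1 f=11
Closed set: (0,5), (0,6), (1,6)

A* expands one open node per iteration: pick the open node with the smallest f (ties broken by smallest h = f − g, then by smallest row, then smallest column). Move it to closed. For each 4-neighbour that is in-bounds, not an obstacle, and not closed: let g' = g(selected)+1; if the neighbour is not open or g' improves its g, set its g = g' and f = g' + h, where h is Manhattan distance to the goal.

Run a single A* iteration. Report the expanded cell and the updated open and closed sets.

step 1: expand (0,4) (f=11, h=8) → closed; open now [(0,3) g=4 f=11, (0,7) g=2 f=13, (1,4) g=4 f=11, (1,7) g=1 f=11]

expanded=(0,4); open=[(0,3) g=4 f=11, (0,7) g=2 f=13, (1,4) g=4 f=11, (1,7) g=1 f=11]; closed=[(0,4), (0,5), (0,6), (1,6)]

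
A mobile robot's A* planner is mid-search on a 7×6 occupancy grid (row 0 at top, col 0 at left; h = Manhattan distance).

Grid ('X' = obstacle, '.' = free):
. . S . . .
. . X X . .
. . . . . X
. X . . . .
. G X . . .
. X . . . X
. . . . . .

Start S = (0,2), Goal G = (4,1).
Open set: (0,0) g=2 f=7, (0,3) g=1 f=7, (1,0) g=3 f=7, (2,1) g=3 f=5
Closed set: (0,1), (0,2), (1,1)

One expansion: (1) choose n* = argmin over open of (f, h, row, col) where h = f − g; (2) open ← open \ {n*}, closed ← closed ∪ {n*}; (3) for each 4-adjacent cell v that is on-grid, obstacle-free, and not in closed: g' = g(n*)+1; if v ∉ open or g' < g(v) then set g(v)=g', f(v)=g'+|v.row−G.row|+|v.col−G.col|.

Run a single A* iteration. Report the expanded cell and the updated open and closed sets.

step 1: expand (2,1) (f=5, h=2) → closed; open now [(0,0) g=2 f=7, (0,3) g=1 f=7, (1,0) g=3 f=7, (2,0) g=4 f=7, (2,2) g=4 f=7]

expanded=(2,1); open=[(0,0) g=2 f=7, (0,3) g=1 f=7, (1,0) g=3 f=7, (2,0) g=4 f=7, (2,2) g=4 f=7]; closed=[(0,1), (0,2), (1,1), (2,1)]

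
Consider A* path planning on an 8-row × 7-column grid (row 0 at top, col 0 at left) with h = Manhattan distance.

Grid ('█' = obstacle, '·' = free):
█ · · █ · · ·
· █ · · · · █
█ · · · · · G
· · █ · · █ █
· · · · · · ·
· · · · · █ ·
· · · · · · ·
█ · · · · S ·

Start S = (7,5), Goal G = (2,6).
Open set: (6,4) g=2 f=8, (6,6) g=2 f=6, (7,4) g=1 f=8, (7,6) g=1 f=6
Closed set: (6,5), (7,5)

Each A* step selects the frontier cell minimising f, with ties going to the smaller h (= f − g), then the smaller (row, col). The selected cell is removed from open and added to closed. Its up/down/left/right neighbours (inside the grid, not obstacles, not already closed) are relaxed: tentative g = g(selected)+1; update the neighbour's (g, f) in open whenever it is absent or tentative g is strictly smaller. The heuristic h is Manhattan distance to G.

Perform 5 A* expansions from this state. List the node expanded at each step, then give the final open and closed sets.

step 1: expand (6,6) (f=6, h=4) → closed; open now [(5,6) g=3 f=6, (6,4) g=2 f=8, (7,4) g=1 f=8, (7,6) g=1 f=6]
step 2: expand (5,6) (f=6, h=3) → closed; open now [(4,6) g=4 f=6, (6,4) g=2 f=8, (7,4) g=1 f=8, (7,6) g=1 f=6]
step 3: expand (4,6) (f=6, h=2) → closed; open now [(4,5) g=5 f=8, (6,4) g=2 f=8, (7,4) g=1 f=8, (7,6) g=1 f=6]
step 4: expand (7,6) (f=6, h=5) → closed; open now [(4,5) g=5 f=8, (6,4) g=2 f=8, (7,4) g=1 f=8]
step 5: expand (4,5) (f=8, h=3) → closed; open now [(4,4) g=6 f=10, (6,4) g=2 f=8, (7,4) g=1 f=8]

order=[(6,6) → (5,6) → (4,6) → (7,6) → (4,5)]; open=[(4,4) g=6 f=10, (6,4) g=2 f=8, (7,4) g=1 f=8]; closed=[(4,5), (4,6), (5,6), (6,5), (6,6), (7,5), (7,6)]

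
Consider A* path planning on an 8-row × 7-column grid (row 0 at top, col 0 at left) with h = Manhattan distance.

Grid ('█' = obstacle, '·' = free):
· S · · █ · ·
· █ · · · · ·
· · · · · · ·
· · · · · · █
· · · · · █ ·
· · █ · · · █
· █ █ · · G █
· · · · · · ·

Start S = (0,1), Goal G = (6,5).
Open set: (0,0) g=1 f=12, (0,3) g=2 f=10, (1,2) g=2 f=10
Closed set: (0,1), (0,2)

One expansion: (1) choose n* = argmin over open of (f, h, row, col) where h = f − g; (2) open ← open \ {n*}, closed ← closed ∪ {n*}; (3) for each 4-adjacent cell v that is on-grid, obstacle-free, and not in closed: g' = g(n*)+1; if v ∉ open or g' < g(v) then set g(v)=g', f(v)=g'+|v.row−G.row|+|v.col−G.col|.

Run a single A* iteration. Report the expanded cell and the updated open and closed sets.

expanded=(0,3); open=[(0,0) g=1 f=12, (1,2) g=2 f=10, (1,3) g=3 f=10]; closed=[(0,1), (0,2), (0,3)]

step 1: expand (0,3) (f=10, h=8) → closed; open now [(0,0) g=1 f=12, (1,2) g=2 f=10, (1,3) g=3 f=10]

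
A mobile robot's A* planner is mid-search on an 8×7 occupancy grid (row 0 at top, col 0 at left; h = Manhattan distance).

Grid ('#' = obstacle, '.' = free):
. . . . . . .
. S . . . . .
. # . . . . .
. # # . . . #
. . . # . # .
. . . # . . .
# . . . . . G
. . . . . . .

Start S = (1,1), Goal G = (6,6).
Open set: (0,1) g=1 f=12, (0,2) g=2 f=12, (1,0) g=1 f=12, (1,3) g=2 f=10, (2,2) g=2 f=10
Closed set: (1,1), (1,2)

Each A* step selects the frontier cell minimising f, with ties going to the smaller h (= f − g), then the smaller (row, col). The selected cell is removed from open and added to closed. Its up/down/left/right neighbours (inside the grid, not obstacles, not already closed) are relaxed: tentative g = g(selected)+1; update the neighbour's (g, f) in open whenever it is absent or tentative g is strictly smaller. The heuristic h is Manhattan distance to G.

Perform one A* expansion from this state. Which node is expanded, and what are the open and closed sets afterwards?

expanded=(1,3); open=[(0,1) g=1 f=12, (0,2) g=2 f=12, (0,3) g=3 f=12, (1,0) g=1 f=12, (1,4) g=3 f=10, (2,2) g=2 f=10, (2,3) g=3 f=10]; closed=[(1,1), (1,2), (1,3)]

step 1: expand (1,3) (f=10, h=8) → closed; open now [(0,1) g=1 f=12, (0,2) g=2 f=12, (0,3) g=3 f=12, (1,0) g=1 f=12, (1,4) g=3 f=10, (2,2) g=2 f=10, (2,3) g=3 f=10]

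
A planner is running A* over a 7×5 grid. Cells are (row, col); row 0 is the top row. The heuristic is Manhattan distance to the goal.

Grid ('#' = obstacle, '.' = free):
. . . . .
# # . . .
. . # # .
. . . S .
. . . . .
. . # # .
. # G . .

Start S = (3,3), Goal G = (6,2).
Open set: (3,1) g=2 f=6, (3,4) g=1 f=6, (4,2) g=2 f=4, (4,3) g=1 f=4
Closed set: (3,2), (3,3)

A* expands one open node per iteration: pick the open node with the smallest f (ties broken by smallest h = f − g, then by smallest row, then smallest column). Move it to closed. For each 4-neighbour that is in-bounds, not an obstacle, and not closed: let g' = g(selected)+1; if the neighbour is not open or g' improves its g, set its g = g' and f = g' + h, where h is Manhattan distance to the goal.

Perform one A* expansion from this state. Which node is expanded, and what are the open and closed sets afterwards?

step 1: expand (4,2) (f=4, h=2) → closed; open now [(3,1) g=2 f=6, (3,4) g=1 f=6, (4,1) g=3 f=6, (4,3) g=1 f=4]

expanded=(4,2); open=[(3,1) g=2 f=6, (3,4) g=1 f=6, (4,1) g=3 f=6, (4,3) g=1 f=4]; closed=[(3,2), (3,3), (4,2)]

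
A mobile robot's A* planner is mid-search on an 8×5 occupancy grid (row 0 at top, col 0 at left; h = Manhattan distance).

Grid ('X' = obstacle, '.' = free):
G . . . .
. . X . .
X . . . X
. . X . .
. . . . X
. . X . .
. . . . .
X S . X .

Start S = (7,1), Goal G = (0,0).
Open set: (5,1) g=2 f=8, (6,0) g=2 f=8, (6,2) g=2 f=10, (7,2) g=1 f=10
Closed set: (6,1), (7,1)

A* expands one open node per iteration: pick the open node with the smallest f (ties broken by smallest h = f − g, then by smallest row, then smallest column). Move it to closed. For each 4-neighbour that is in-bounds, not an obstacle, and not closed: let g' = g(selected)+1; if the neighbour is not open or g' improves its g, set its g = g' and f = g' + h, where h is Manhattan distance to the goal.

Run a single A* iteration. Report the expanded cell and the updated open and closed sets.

step 1: expand (5,1) (f=8, h=6) → closed; open now [(4,1) g=3 f=8, (5,0) g=3 f=8, (6,0) g=2 f=8, (6,2) g=2 f=10, (7,2) g=1 f=10]

expanded=(5,1); open=[(4,1) g=3 f=8, (5,0) g=3 f=8, (6,0) g=2 f=8, (6,2) g=2 f=10, (7,2) g=1 f=10]; closed=[(5,1), (6,1), (7,1)]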